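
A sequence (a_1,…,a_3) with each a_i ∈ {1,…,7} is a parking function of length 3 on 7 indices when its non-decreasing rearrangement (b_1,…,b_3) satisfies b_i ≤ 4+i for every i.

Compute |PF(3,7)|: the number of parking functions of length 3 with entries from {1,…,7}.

|PF(3,7)| = 5·8^2 = 5·64 = 320 (Konheim–Weiss)
Example (7,3,6) → sorted (3,6,7): b_i ≤ 4+i ∀i, a PF.

320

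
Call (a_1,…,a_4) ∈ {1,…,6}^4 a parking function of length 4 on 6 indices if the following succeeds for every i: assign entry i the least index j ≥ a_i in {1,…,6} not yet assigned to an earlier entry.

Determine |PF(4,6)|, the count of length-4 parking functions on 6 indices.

1029

|PF(4,6)| = (7−4)·7^(4−1) = 3×343 = 1029
Check (1,5,3,5) → sorted (1,3,5,5): b_i ≤ 2+i ∀i, a PF.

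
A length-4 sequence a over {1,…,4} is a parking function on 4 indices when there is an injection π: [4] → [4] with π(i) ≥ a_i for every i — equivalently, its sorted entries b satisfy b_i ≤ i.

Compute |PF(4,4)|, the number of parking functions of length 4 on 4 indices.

125

#PF = (4+1−4)·(4+1)^{4−1} = 1×125 = 125 (Konheim–Weiss)
One tuple (2,1,4,1) → sorted (1,1,2,4): b_i ≤ i ∀i, a PF.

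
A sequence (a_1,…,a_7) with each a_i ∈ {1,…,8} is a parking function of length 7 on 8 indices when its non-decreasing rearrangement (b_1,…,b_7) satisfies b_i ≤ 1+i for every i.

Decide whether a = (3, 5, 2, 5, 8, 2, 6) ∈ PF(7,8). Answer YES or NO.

Sorted: b = (2, 2, 3, 5, 5, 6, 8).
  b_1=2 ≤ 2
  b_2=2 ≤ 3
  b_3=3 ≤ 4
  b_4=5 ≤ 5
  b_5=5 ≤ 6
  b_6=6 ≤ 7
  b_7=8 ≤ 8
All bounds hold ⇒ YES

YES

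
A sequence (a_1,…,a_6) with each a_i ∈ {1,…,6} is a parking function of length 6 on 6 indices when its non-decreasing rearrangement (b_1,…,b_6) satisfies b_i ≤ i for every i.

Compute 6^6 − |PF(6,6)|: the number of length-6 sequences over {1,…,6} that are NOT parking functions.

29849

#PF = (6−6+1)·(6+1)^(6−1) = 1 · 16807 = 16807 (Konheim–Weiss)
One tuple (5,6,4,5,4,5) → sorted (4,4,5,5,5,6): b_1=4>1, not a PF.
6^6 − 16807 = 46656 − 16807 = 29849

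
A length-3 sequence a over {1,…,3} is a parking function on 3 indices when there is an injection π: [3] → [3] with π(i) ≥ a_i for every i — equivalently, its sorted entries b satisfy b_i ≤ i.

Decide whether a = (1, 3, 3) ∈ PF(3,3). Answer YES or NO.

NO

Sorted: b = (1, 3, 3).
  b_1=1 ≤ 1
  b_2=3 > 2
  fails at i=2 ⇒ NO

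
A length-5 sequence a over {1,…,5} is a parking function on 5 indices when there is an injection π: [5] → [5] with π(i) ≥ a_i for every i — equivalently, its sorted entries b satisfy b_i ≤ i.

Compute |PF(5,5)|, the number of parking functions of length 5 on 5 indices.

Count = (5+1−5)·(5+1)^{5−1} = 1 · 1296 = 1296 (Pollak)
E.g. (4,4,3,2,1) → sorted (1,2,3,4,4): b_i ≤ i ∀i, a PF.

1296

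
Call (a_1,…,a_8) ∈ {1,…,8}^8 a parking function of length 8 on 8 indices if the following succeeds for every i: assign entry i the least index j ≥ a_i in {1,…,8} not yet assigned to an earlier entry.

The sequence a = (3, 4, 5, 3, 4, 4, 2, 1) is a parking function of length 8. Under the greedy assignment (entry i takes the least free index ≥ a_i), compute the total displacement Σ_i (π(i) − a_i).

Σπ = 36 ({1..8} each once); Σa = 3+4+5+3+4+4+2+1 = 26; disp = 36−26 = 10.

10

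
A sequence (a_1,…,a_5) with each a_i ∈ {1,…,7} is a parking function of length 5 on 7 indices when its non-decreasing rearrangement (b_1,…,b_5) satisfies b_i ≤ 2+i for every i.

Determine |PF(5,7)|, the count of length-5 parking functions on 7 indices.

|PF(5,7)| = (7+1−5)·(7+1)^{5−1} = 3 · 4096 = 12288 [KW]
E.g. (4,3,3,5,5) → sorted (3,3,4,5,5): b_i ≤ 2+i ∀i, a PF.

12288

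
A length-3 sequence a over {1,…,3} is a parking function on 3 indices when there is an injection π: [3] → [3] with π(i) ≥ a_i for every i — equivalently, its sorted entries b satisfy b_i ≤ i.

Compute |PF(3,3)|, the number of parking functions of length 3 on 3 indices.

16

|PF(3,3)| = (3−3+1)·(3+1)^(3−1) = 1·16 = 16 (Konheim–Weiss)
E.g. (1,3,2) → sorted (1,2,3): b_i ≤ i ∀i, a PF.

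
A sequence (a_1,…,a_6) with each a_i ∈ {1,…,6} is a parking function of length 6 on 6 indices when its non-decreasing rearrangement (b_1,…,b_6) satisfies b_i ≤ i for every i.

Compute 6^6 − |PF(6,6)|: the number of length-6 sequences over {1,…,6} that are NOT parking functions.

29849

#PF = (7−6)·7^(6−1) = 1×16807 = 16807 (Konheim–Weiss)
One tuple (4,3,5,6,3,2) → sorted (2,3,3,4,5,6): b_1=2>1, not a PF.
So 46656 − 16807 = 29849 fail.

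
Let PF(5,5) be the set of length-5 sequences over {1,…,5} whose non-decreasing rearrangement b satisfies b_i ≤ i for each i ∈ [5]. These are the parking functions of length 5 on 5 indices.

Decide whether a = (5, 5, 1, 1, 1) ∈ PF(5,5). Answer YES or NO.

NO

Sorted: b = (1, 1, 1, 5, 5).
  b_1=1 ≤ 1
  b_2=1 ≤ 2
  b_3=1 ≤ 3
  b_4=5 > 4
  fails at i=4 ⇒ NO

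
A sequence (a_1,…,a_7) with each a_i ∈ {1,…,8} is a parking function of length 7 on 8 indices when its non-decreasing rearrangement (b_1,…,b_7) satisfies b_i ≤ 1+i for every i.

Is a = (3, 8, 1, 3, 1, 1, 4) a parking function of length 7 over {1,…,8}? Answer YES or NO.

Order a: b = (1, 1, 1, 3, 3, 4, 8).
  b_1=1 ≤ 2
  b_2=1 ≤ 3
  b_3=1 ≤ 4
  b_4=3 ≤ 5
  b_5=3 ≤ 6
  b_6=4 ≤ 7
  b_7=8 ≤ 8
All bounds hold ⇒ YES

YES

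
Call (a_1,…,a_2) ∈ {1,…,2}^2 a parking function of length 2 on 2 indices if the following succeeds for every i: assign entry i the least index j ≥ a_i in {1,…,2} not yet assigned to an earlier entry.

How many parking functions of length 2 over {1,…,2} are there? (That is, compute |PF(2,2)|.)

Count = (2+1−2)·(2+1)^{2−1} = 1 · 3 = 3 [KW]
Example (1,1) → sorted (1,1): b_i ≤ i ∀i, a PF.

3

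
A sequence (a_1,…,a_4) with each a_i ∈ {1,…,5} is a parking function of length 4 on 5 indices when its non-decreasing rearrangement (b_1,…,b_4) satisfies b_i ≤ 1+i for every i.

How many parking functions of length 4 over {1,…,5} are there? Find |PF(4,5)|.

432

|PF| = 2·6^3 = 2 · 216 = 432 (Pollak)
Example (3,1,3,3) → sorted (1,3,3,3): b_i ≤ 1+i ∀i, a PF.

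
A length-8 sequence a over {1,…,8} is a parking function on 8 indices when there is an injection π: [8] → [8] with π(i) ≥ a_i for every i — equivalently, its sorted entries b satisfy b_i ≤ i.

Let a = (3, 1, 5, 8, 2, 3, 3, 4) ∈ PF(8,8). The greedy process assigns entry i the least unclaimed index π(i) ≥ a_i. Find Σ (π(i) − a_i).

7

Σπ = 8·9/2 = 36 (π permutes [8]); Σa = 3+1+5+8+2+3+3+4 = 29; disp = 36−29 = 7.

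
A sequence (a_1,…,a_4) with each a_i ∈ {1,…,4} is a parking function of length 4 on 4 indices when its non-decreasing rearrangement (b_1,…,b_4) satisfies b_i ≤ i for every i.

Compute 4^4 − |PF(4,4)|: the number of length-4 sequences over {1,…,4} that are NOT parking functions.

131

|PF(4,4)| = (4−4+1)·(4+1)^(4−1) = 1 · 125 = 125 (Konheim–Weiss)
E.g. (4,4,3,4) → sorted (3,4,4,4): b_1=3>1, not a PF.
So 256 − 125 = 131 fail.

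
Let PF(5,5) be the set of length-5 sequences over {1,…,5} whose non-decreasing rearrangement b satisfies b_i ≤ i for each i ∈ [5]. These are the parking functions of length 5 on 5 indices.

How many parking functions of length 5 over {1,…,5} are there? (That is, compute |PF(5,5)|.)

|PF(5,5)| = (5−5+1)·(5+1)^(5−1) = 1×1296 = 1296 (Konheim–Weiss)
Example (2,1,1,1,3) → sorted (1,1,1,2,3): b_i ≤ i ∀i, a PF.

1296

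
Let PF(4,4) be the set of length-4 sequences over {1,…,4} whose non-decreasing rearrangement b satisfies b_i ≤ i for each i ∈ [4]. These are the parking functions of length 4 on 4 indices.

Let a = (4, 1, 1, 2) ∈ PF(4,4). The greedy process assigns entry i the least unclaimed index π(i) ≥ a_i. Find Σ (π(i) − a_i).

2

Σπ = 4·5/2 = 10 (π permutes [4]); Σa = 4+1+1+2 = 8; disp = 10−8 = 2.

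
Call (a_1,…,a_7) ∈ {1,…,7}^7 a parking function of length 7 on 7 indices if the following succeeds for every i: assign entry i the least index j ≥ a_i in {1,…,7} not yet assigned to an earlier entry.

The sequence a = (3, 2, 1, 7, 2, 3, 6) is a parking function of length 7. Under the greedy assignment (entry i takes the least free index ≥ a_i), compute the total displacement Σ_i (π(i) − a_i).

Σπ = 7·8/2 = 28 (π permutes [7]); Σa = 3+2+1+7+2+3+6 = 24; disp = 28−24 = 4.

4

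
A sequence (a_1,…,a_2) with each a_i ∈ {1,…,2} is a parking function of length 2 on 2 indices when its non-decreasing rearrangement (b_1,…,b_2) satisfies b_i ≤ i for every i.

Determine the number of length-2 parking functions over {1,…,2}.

3

|PF| = (3−2)·3^(2−1) = 1·3 = 3 [KW]
One tuple (1,1) → sorted (1,1): b_i ≤ i ∀i, a PF.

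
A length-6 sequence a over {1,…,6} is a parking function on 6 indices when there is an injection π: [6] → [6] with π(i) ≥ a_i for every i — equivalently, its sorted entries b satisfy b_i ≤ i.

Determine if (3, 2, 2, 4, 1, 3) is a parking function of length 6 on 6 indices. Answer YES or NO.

YES

Sorted: b = (1, 2, 2, 3, 3, 4).
  b_1=1 ≤ 1
  b_2=2 ≤ 2
  b_3=2 ≤ 3
  b_4=3 ≤ 4
  b_5=3 ≤ 5
  b_6=4 ≤ 6
All bounds hold ⇒ YES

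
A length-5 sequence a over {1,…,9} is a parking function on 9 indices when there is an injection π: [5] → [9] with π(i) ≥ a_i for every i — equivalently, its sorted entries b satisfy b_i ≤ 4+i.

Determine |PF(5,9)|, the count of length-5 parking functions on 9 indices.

50000

|PF(5,9)| = (9−5+1)·(9+1)^(5−1) = 5 · 10000 = 50000 (Pollak)
Check (4,5,7,4,2) → sorted (2,4,4,5,7): b_i ≤ 4+i ∀i, a PF.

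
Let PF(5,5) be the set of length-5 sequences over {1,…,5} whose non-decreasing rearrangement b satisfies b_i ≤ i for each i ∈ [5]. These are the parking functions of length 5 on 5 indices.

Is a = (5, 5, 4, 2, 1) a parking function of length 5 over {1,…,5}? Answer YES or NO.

Order a: b = (1, 2, 4, 5, 5).
  b_1=1 ≤ 1
  b_2=2 ≤ 2
  b_3=4 > 3
  fails at i=3 ⇒ NO

NO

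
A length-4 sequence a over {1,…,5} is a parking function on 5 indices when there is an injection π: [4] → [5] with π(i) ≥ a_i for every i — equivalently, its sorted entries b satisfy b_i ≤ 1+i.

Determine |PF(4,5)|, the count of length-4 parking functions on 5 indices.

432

|PF| = (5+1−4)·(5+1)^{4−1} = 2 · 216 = 432 [KW]
Check (3,2,3,1) → sorted (1,2,3,3): b_i ≤ 1+i ∀i, a PF.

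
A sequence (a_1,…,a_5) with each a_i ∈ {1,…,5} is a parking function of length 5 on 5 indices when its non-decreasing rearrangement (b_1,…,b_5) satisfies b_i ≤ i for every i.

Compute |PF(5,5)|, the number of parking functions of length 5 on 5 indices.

1296

|PF| = 1·6^4 = 1×1296 = 1296 [KW]
Check (4,3,5,1,1) → sorted (1,1,3,4,5): b_i ≤ i ∀i, a PF.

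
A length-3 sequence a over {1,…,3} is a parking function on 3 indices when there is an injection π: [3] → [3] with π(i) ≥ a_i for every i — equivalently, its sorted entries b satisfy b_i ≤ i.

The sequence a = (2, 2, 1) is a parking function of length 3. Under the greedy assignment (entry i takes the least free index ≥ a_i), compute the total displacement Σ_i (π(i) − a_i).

1

Σπ(i) = 1+…+3 = 6; Σa = 2+2+1 = 5; disp = 6−5 = 1.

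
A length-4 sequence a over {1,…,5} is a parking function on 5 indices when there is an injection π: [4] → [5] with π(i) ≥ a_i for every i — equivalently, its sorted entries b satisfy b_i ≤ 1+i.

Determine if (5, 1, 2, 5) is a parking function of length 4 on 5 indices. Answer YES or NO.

NO

Sorted: b = (1, 2, 5, 5).
  b_1=1 ≤ 2
  b_2=2 ≤ 3
  b_3=5 > 4
  fails at i=3 ⇒ NO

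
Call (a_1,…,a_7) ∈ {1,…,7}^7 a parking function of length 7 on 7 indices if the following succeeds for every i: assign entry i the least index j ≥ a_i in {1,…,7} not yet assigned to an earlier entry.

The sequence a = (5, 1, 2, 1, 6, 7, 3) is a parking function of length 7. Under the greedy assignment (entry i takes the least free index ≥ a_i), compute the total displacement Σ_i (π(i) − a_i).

3

Σπ(i) = 1+…+7 = 28; Σa = 5+1+2+1+6+7+3 = 25; disp = 28−25 = 3.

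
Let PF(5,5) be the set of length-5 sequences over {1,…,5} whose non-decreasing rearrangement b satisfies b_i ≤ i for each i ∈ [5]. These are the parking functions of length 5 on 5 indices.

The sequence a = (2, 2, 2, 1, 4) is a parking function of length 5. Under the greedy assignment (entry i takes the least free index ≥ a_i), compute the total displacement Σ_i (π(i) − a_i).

4

Σπ = 15 ({1..5} each once); Σa = 2+2+2+1+4 = 11; disp = 15−11 = 4.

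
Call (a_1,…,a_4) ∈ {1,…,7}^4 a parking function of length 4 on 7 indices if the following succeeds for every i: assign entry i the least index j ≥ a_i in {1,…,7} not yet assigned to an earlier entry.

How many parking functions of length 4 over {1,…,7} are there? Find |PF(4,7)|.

#PF = (7−4+1)·(7+1)^(4−1) = 4×512 = 2048 [KW]
One tuple (1,4,6,2) → sorted (1,2,4,6): b_i ≤ 3+i ∀i, a PF.

2048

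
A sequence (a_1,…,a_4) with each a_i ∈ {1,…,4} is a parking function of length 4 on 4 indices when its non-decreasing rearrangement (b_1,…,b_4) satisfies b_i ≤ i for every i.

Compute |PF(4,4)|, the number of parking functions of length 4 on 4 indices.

|PF(4,4)| = (4+1−4)·(4+1)^{4−1} = 1·125 = 125 (Konheim–Weiss)
Check (4,1,2,2) → sorted (1,2,2,4): b_i ≤ i ∀i, a PF.

125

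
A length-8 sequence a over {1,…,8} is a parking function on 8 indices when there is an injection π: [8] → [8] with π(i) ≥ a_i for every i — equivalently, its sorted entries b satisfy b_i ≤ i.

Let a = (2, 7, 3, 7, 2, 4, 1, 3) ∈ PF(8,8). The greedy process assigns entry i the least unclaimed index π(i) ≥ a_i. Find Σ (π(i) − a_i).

7

Σπ(i) = 1+…+8 = 36; Σa = 2+7+3+7+2+4+1+3 = 29; disp = 36−29 = 7.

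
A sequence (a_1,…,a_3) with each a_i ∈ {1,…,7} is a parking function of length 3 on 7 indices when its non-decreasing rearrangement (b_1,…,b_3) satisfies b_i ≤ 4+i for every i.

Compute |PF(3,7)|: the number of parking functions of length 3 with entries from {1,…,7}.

320

Count = (7−3+1)·(7+1)^(3−1) = 5×64 = 320
E.g. (2,4,7) → sorted (2,4,7): b_i ≤ 4+i ∀i, a PF.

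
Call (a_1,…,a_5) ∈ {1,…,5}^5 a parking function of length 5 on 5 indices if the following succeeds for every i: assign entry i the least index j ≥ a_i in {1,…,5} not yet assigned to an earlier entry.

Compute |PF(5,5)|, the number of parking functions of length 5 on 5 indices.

#PF = 1·6^4 = 1 · 1296 = 1296 [KW]
Example (5,1,2,4,2) → sorted (1,2,2,4,5): b_i ≤ i ∀i, a PF.

1296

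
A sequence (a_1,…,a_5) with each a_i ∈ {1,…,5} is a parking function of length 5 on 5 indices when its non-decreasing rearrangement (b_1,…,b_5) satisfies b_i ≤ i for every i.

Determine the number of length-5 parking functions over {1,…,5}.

1296

Count = (5−5+1)·(5+1)^(5−1) = 1·1296 = 1296 (Pollak)
Example (2,4,5,2,1) → sorted (1,2,2,4,5): b_i ≤ i ∀i, a PF.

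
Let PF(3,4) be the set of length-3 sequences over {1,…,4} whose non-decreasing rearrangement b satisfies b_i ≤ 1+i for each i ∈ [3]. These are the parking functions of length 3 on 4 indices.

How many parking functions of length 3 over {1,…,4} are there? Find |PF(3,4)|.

|PF| = (5−3)·5^(3−1) = 2 · 25 = 50 [KW]
Example (1,3,1) → sorted (1,1,3): b_i ≤ 1+i ∀i, a PF.

50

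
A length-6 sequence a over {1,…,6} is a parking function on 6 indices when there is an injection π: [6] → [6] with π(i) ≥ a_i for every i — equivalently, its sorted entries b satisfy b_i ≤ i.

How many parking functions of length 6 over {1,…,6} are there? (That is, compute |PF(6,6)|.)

16807

|PF| = 1·7^5 = 1 · 16807 = 16807
One tuple (2,5,3,3,1,5) → sorted (1,2,3,3,5,5): b_i ≤ i ∀i, a PF.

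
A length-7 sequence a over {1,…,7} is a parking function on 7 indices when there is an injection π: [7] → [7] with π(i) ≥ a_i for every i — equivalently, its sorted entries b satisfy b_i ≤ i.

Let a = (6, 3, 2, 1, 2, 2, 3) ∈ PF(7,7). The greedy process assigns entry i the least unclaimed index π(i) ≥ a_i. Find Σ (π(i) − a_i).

9

Σπ = 28 ({1..7} each once); Σa = 6+3+2+1+2+2+3 = 19; disp = 28−19 = 9.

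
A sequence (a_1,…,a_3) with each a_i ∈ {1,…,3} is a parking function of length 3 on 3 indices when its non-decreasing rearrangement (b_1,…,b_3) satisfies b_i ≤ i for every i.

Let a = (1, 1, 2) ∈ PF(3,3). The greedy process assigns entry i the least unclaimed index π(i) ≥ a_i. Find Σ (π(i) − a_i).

2

Σπ = 3·4/2 = 6 (π permutes [3]); Σa = 1+1+2 = 4; disp = 6−4 = 2.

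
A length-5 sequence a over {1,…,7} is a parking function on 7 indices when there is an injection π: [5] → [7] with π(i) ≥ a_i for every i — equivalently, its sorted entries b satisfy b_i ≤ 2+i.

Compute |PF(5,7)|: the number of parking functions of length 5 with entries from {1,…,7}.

12288

|PF| = (7+1−5)·(7+1)^{5−1} = 3×4096 = 12288 (Pollak)
Example (3,2,3,4,3) → sorted (2,3,3,3,4): b_i ≤ 2+i ∀i, a PF.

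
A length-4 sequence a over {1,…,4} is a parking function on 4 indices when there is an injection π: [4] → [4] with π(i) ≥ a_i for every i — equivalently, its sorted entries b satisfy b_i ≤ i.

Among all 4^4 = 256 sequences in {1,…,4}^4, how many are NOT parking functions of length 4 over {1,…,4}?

131

|PF(4,4)| = 1·5^3 = 1×125 = 125 [KW]
One tuple (3,4,4,3) → sorted (3,3,4,4): b_1=3>1, not a PF.
Total 256; non-PF = 256−125 = 131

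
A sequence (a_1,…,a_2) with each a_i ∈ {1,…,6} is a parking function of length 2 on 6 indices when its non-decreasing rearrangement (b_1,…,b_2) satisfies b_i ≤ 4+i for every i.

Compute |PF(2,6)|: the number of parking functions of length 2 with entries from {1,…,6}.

35

|PF| = (7−2)·7^(2−1) = 5·7 = 35 [KW]
Check (2,2) → sorted (2,2): b_i ≤ 4+i ∀i, a PF.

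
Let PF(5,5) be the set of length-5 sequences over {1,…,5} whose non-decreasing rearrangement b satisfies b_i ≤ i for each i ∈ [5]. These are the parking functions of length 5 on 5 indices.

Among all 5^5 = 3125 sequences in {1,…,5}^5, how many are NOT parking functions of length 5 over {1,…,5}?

1829

|PF| = (5−5+1)·(5+1)^(5−1) = 1·1296 = 1296
Check (5,5,5,5,1) → sorted (1,5,5,5,5): b_2=5>2, not a PF.
5^5 − 1296 = 3125 − 1296 = 1829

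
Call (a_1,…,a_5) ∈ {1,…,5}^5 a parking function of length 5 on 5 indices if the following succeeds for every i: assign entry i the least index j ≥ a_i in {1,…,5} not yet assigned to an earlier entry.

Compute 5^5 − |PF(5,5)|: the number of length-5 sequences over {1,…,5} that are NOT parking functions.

|PF(5,5)| = (5+1−5)·(5+1)^{5−1} = 1 · 1296 = 1296 (Konheim–Weiss)
Example (4,4,4,5,5) → sorted (4,4,4,5,5): b_1=4>1, not a PF.
5^5 − 1296 = 3125 − 1296 = 1829

1829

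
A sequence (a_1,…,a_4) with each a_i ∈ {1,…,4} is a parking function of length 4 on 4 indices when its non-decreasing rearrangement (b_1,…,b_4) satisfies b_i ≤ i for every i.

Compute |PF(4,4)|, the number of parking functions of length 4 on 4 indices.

|PF(4,4)| = (5−4)·5^(4−1) = 1·125 = 125 (Pollak)
Check (2,3,2,1) → sorted (1,2,2,3): b_i ≤ i ∀i, a PF.

125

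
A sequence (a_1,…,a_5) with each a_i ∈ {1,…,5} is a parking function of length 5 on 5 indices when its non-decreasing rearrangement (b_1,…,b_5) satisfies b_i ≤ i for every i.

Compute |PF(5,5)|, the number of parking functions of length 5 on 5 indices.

|PF| = (6−5)·6^(5−1) = 1 · 1296 = 1296 (Pollak)
One tuple (3,1,4,3,1) → sorted (1,1,3,3,4): b_i ≤ i ∀i, a PF.

1296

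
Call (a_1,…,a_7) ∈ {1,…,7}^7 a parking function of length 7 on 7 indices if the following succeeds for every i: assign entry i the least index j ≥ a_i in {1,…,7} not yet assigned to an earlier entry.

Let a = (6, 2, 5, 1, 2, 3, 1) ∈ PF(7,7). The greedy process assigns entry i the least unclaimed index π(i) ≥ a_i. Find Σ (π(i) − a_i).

Σπ = 28 ({1..7} each once); Σa = 6+2+5+1+2+3+1 = 20; disp = 28−20 = 8.

8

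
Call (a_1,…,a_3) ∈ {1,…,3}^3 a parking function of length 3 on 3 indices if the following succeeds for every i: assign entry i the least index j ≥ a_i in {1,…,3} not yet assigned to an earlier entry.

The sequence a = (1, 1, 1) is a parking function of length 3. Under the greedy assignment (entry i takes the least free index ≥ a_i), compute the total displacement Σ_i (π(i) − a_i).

3

Σπ = 3·4/2 = 6 (π permutes [3]); Σa = 1+1+1 = 3; disp = 6−3 = 3.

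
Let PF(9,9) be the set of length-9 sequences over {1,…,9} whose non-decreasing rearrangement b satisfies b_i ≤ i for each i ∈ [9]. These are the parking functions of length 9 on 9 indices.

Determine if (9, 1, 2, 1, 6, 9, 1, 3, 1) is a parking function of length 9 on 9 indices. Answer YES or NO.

NO

Rearranged: b = (1, 1, 1, 1, 2, 3, 6, 9, 9).
  b_1=1 ≤ 1
  b_2=1 ≤ 2
  b_3=1 ≤ 3
  b_4=1 ≤ 4
  b_5=2 ≤ 5
  b_6=3 ≤ 6
  b_7=6 ≤ 7
  b_8=9 > 8
  fails at i=8 ⇒ NO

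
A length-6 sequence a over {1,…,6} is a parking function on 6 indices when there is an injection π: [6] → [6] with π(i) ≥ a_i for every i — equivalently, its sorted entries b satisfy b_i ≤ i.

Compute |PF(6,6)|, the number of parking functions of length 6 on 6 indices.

16807

#PF = (6−6+1)·(6+1)^(6−1) = 1 · 16807 = 16807 (Konheim–Weiss)
Example (1,3,5,2,1,4) → sorted (1,1,2,3,4,5): b_i ≤ i ∀i, a PF.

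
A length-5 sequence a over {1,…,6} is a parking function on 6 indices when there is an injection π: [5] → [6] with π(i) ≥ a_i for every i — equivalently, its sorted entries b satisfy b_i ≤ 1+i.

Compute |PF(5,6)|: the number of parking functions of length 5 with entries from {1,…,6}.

4802

Count = (6−5+1)·(6+1)^(5−1) = 2 · 2401 = 4802 (Konheim–Weiss)
One tuple (1,2,1,6,5) → sorted (1,1,2,5,6): b_i ≤ 1+i ∀i, a PF.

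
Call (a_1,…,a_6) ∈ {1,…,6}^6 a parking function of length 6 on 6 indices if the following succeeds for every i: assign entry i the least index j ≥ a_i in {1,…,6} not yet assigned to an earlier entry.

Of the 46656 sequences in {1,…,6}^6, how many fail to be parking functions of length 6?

29849

Count = (7−6)·7^(6−1) = 1×16807 = 16807
E.g. (1,6,6,6,5,6) → sorted (1,5,6,6,6,6): b_2=5>2, not a PF.
6^6 − 16807 = 46656 − 16807 = 29849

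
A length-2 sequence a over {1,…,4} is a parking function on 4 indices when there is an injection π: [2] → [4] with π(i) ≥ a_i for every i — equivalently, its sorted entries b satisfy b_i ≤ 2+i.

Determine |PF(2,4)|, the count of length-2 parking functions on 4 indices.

15

|PF| = (5−2)·5^(2−1) = 3·5 = 15
Example (3,3) → sorted (3,3): b_i ≤ 2+i ∀i, a PF.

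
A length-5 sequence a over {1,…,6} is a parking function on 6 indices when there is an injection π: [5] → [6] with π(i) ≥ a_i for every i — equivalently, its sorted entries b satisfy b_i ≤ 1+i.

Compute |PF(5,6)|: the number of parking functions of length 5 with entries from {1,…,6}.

4802

|PF(5,6)| = (6−5+1)·(6+1)^(5−1) = 2×2401 = 4802 (Pollak)
Check (3,5,6,1,4) → sorted (1,3,4,5,6): b_i ≤ 1+i ∀i, a PF.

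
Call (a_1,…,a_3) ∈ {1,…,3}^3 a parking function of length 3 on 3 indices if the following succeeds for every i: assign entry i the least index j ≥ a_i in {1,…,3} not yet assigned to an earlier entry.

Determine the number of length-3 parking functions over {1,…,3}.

|PF(3,3)| = (3+1−3)·(3+1)^{3−1} = 1×16 = 16 (Pollak)
Example (1,1,2) → sorted (1,1,2): b_i ≤ i ∀i, a PF.

16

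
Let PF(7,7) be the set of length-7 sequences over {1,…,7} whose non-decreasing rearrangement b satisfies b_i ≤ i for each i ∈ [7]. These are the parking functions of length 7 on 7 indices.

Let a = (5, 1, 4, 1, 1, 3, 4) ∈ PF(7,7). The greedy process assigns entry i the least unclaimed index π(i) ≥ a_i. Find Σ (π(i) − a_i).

9

Σπ = 7·8/2 = 28 (π permutes [7]); Σa = 5+1+4+1+1+3+4 = 19; disp = 28−19 = 9.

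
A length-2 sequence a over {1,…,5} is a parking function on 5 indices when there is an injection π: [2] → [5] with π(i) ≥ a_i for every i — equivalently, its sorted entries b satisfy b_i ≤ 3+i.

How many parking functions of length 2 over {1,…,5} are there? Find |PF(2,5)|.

24

|PF| = (6−2)·6^(2−1) = 4 · 6 = 24 (Konheim–Weiss)
One tuple (3,1) → sorted (1,3): b_i ≤ 3+i ∀i, a PF.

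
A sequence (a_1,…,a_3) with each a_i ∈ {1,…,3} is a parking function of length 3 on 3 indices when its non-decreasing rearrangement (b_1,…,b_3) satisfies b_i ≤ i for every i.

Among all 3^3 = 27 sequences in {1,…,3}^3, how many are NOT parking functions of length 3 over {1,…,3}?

#PF = (3−3+1)·(3+1)^(3−1) = 1·16 = 16 [KW]
Check (2,3,2) → sorted (2,2,3): b_1=2>1, not a PF.
Total 27; non-PF = 27−16 = 11

11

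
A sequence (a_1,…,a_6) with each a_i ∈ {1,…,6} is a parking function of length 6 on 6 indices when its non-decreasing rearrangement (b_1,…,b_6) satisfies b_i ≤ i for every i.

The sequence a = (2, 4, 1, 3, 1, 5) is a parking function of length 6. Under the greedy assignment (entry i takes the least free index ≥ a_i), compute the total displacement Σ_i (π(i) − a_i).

5

Σπ = 6·7/2 = 21 (π permutes [6]); Σa = 2+4+1+3+1+5 = 16; disp = 21−16 = 5.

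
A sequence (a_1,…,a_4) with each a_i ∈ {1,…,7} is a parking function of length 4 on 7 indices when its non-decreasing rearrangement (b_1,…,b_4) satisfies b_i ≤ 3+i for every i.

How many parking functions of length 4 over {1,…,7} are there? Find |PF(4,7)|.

2048

Count = (8−4)·8^(4−1) = 4 · 512 = 2048 (Pollak)
Check (3,4,4,5) → sorted (3,4,4,5): b_i ≤ 3+i ∀i, a PF.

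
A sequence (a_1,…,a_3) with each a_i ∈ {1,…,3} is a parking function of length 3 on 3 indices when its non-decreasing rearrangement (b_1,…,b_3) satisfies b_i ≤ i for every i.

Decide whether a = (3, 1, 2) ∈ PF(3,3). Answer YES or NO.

YES

Rearranged: b = (1, 2, 3).
  b_1=1 ≤ 1
  b_2=2 ≤ 2
  b_3=3 ≤ 3
All bounds hold ⇒ YES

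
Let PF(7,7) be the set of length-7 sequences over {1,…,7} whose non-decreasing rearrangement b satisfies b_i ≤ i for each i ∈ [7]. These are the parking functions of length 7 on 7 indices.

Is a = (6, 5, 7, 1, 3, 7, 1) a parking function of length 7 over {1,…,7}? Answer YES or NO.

NO

Order a: b = (1, 1, 3, 5, 6, 7, 7).
  b_1=1 ≤ 1
  b_2=1 ≤ 2
  b_3=3 ≤ 3
  b_4=5 > 4
  fails at i=4 ⇒ NO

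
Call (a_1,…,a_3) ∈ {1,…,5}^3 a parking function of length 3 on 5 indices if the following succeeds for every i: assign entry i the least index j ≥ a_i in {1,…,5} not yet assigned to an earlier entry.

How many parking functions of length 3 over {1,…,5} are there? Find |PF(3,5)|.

108

|PF(3,5)| = 3·6^2 = 3×36 = 108
E.g. (5,2,3) → sorted (2,3,5): b_i ≤ 2+i ∀i, a PF.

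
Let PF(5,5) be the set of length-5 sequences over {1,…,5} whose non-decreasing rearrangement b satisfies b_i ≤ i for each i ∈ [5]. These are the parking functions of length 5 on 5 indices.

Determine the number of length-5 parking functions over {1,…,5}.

|PF| = 1·6^4 = 1×1296 = 1296 (Pollak)
Example (1,4,3,5,2) → sorted (1,2,3,4,5): b_i ≤ i ∀i, a PF.

1296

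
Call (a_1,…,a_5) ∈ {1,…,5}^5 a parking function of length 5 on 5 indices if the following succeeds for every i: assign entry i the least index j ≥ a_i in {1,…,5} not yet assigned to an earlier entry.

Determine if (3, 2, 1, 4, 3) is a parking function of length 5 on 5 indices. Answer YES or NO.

YES

Rearranged: b = (1, 2, 3, 3, 4).
  b_1=1 ≤ 1
  b_2=2 ≤ 2
  b_3=3 ≤ 3
  b_4=3 ≤ 4
  b_5=4 ≤ 5
All bounds hold ⇒ YES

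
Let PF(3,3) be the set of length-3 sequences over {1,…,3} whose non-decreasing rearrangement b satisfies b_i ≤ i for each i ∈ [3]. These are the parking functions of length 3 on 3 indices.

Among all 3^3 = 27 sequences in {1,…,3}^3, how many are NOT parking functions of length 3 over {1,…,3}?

|PF(3,3)| = 1·4^2 = 1·16 = 16
Example (2,3,3) → sorted (2,3,3): b_1=2>1, not a PF.
Total 27; non-PF = 27−16 = 11

11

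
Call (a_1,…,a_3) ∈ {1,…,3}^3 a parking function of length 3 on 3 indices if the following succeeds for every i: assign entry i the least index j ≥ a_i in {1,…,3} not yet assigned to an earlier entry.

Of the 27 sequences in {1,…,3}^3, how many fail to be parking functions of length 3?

|PF| = (3−3+1)·(3+1)^(3−1) = 1·16 = 16
Example (3,3,2) → sorted (2,3,3): b_1=2>1, not a PF.
3^3 − 16 = 27 − 16 = 11

11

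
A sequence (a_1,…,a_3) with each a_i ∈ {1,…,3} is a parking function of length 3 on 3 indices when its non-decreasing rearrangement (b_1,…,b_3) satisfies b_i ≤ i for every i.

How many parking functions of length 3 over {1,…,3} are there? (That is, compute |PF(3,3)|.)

Count = (4−3)·4^(3−1) = 1×16 = 16 (Konheim–Weiss)
Check (1,2,2) → sorted (1,2,2): b_i ≤ i ∀i, a PF.

16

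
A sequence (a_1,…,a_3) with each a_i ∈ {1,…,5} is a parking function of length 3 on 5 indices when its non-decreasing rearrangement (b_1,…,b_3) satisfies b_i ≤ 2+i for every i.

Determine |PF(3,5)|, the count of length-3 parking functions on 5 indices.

|PF(3,5)| = (5+1−3)·(5+1)^{3−1} = 3 · 36 = 108 (Pollak)
Example (3,5,2) → sorted (2,3,5): b_i ≤ 2+i ∀i, a PF.

108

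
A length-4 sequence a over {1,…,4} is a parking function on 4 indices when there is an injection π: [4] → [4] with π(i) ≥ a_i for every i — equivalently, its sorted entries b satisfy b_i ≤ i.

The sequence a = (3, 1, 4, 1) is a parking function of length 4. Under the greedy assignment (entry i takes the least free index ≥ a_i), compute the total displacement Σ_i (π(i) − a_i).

Σπ = 4·5/2 = 10 (π permutes [4]); Σa = 3+1+4+1 = 9; disp = 10−9 = 1.

1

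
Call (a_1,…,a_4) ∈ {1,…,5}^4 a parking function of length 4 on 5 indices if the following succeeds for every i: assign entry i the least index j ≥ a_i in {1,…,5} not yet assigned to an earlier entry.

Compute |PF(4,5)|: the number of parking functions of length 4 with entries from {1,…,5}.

432

#PF = (5−4+1)·(5+1)^(4−1) = 2×216 = 432
E.g. (3,3,2,5) → sorted (2,3,3,5): b_i ≤ 1+i ∀i, a PF.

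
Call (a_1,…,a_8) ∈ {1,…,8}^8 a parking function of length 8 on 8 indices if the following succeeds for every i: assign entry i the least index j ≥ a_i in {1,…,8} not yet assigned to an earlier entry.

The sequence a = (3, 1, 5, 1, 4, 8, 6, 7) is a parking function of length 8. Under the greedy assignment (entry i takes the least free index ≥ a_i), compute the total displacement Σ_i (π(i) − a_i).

Σπ(i) = 1+…+8 = 36; Σa = 3+1+5+1+4+8+6+7 = 35; disp = 36−35 = 1.

1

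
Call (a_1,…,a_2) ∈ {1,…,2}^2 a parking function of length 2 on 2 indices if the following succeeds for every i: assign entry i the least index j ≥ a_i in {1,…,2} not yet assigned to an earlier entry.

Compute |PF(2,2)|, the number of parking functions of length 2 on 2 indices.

3

|PF(2,2)| = (2−2+1)·(2+1)^(2−1) = 1 · 3 = 3 (Konheim–Weiss)
E.g. (1,2) → sorted (1,2): b_i ≤ i ∀i, a PF.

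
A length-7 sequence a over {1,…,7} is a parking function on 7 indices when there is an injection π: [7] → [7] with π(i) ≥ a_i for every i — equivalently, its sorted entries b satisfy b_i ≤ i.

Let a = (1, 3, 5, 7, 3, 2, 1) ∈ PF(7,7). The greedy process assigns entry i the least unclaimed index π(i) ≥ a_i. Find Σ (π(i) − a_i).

Σπ = 28 ({1..7} each once); Σa = 1+3+5+7+3+2+1 = 22; disp = 28−22 = 6.

6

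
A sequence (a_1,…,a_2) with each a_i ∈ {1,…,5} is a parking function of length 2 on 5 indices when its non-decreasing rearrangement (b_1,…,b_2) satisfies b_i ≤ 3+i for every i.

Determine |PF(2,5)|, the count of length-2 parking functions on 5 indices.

#PF = (5−2+1)·(5+1)^(2−1) = 4·6 = 24 (Konheim–Weiss)
Example (4,3) → sorted (3,4): b_i ≤ 3+i ∀i, a PF.

24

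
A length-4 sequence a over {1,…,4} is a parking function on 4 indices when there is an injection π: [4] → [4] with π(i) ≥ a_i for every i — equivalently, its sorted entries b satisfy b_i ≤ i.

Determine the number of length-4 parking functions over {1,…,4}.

#PF = (4+1−4)·(4+1)^{4−1} = 1·125 = 125 (Pollak)
E.g. (3,1,2,2) → sorted (1,2,2,3): b_i ≤ i ∀i, a PF.

125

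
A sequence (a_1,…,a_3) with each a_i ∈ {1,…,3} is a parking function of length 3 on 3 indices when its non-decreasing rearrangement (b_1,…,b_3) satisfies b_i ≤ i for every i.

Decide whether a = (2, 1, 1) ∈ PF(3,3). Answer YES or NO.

YES

Order a: b = (1, 1, 2).
  b_1=1 ≤ 1
  b_2=1 ≤ 2
  b_3=2 ≤ 3
All bounds hold ⇒ YES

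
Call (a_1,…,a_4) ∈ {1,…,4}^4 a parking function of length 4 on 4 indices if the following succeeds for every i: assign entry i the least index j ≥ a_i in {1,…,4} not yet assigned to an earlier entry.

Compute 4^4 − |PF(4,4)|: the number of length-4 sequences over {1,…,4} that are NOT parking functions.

|PF| = (4−4+1)·(4+1)^(4−1) = 1·125 = 125 (Pollak)
Example (3,4,4,4) → sorted (3,4,4,4): b_1=3>1, not a PF.
4^4 − 125 = 256 − 125 = 131

131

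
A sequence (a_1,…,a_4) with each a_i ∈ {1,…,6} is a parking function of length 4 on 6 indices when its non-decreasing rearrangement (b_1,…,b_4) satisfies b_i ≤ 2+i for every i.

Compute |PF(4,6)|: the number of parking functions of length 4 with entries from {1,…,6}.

|PF(4,6)| = (7−4)·7^(4−1) = 3·343 = 1029 (Konheim–Weiss)
Example (2,4,6,4) → sorted (2,4,4,6): b_i ≤ 2+i ∀i, a PF.

1029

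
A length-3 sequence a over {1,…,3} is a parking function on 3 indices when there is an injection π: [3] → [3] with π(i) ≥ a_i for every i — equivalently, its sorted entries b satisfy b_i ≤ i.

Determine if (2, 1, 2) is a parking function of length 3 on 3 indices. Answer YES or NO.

YES

Rearranged: b = (1, 2, 2).
  b_1=1 ≤ 1
  b_2=2 ≤ 2
  b_3=2 ≤ 3
All bounds hold ⇒ YES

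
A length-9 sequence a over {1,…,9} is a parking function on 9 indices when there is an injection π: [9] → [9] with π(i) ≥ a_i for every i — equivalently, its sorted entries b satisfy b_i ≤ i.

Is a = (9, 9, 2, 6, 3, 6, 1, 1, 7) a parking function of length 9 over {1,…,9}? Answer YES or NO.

Order a: b = (1, 1, 2, 3, 6, 6, 7, 9, 9).
  b_1=1 ≤ 1
  b_2=1 ≤ 2
  b_3=2 ≤ 3
  b_4=3 ≤ 4
  b_5=6 > 5
  fails at i=5 ⇒ NO

NO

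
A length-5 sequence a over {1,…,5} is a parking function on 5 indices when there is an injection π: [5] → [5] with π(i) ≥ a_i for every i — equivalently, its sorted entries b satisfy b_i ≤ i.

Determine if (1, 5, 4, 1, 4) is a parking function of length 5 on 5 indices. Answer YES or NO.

Sorted: b = (1, 1, 4, 4, 5).
  b_1=1 ≤ 1
  b_2=1 ≤ 2
  b_3=4 > 3
  fails at i=3 ⇒ NO

NO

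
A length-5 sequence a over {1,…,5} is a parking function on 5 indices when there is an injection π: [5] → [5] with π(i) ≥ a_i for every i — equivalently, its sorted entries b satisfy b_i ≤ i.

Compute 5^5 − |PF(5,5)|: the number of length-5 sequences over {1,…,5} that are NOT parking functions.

1829

Count = (5+1−5)·(5+1)^{5−1} = 1 · 1296 = 1296 (Konheim–Weiss)
Example (4,5,2,5,3) → sorted (2,3,4,5,5): b_1=2>1, not a PF.
Total 3125; non-PF = 3125−1296 = 1829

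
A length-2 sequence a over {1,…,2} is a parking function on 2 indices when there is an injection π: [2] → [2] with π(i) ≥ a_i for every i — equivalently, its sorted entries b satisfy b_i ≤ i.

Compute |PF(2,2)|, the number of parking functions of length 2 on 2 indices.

Count = (2−2+1)·(2+1)^(2−1) = 1 · 3 = 3
E.g. (2,1) → sorted (1,2): b_i ≤ i ∀i, a PF.

3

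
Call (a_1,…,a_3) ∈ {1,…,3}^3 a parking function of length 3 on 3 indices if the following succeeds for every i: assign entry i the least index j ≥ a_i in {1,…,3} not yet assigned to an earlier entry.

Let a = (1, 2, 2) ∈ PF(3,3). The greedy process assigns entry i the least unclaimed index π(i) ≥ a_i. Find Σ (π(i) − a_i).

1

Σπ(i) = 1+…+3 = 6; Σa = 1+2+2 = 5; disp = 6−5 = 1.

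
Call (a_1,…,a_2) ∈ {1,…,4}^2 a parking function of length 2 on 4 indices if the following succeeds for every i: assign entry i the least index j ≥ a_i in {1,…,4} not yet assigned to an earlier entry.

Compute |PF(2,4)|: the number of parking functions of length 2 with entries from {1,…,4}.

|PF| = (4+1−2)·(4+1)^{2−1} = 3·5 = 15 [KW]
One tuple (3,4) → sorted (3,4): b_i ≤ 2+i ∀i, a PF.

15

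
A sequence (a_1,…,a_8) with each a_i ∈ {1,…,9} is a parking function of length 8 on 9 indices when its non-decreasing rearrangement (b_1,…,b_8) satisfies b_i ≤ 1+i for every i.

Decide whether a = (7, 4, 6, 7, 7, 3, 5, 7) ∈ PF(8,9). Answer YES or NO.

NO

Order a: b = (3, 4, 5, 6, 7, 7, 7, 7).
  b_1=3 > 2
  fails at i=1 ⇒ NO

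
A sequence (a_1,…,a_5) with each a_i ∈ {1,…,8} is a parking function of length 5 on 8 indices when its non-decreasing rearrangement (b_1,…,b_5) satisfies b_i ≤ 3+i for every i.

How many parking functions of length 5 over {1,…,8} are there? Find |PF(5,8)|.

Count = (8+1−5)·(8+1)^{5−1} = 4·6561 = 26244
E.g. (3,8,4,2,1) → sorted (1,2,3,4,8): b_i ≤ 3+i ∀i, a PF.

26244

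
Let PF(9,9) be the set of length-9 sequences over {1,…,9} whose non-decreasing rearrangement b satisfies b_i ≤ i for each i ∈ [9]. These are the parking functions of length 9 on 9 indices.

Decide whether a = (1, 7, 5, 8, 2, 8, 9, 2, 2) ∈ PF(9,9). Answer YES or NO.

NO

Sorted: b = (1, 2, 2, 2, 5, 7, 8, 8, 9).
  b_1=1 ≤ 1
  b_2=2 ≤ 2
  b_3=2 ≤ 3
  b_4=2 ≤ 4
  b_5=5 ≤ 5
  b_6=7 > 6
  fails at i=6 ⇒ NO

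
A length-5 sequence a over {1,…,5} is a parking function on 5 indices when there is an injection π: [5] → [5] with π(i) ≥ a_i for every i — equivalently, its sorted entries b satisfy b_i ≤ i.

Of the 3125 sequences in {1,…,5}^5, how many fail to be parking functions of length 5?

1829

|PF(5,5)| = (5−5+1)·(5+1)^(5−1) = 1×1296 = 1296 [KW]
E.g. (5,2,5,5,3) → sorted (2,3,5,5,5): b_1=2>1, not a PF.
So 3125 − 1296 = 1829 fail.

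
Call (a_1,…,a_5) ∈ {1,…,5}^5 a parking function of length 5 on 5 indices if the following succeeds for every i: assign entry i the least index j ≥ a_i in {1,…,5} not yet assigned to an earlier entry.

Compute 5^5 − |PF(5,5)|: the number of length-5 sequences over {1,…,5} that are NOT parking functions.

1829

#PF = 1·6^4 = 1·1296 = 1296 (Pollak)
Check (5,3,5,1,5) → sorted (1,3,5,5,5): b_2=3>2, not a PF.
So 3125 − 1296 = 1829 fail.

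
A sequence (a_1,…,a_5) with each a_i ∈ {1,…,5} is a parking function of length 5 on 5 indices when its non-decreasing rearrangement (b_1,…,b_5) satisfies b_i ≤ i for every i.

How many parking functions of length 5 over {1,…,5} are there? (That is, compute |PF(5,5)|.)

|PF(5,5)| = (6−5)·6^(5−1) = 1·1296 = 1296
Example (4,3,2,4,1) → sorted (1,2,3,4,4): b_i ≤ i ∀i, a PF.

1296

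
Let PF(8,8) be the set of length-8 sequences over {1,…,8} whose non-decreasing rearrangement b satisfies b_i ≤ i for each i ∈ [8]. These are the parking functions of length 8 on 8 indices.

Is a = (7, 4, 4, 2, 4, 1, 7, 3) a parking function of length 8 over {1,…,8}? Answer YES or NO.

YES

Rearranged: b = (1, 2, 3, 4, 4, 4, 7, 7).
  b_1=1 ≤ 1
  b_2=2 ≤ 2
  b_3=3 ≤ 3
  b_4=4 ≤ 4
  b_5=4 ≤ 5
  b_6=4 ≤ 6
  b_7=7 ≤ 7
  b_8=7 ≤ 8
All bounds hold ⇒ YES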